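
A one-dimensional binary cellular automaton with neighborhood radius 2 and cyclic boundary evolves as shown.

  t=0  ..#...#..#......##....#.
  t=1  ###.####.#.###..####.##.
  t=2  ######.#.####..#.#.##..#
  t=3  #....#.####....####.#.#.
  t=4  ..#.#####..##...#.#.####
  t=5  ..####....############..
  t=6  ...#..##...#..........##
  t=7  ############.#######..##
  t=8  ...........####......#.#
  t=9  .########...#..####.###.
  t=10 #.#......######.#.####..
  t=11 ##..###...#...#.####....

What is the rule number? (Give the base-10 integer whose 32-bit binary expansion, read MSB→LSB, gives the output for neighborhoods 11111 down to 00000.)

  #####|.  b31=0 t=2,i=1
  ####.|.  b30=0 t=1,i=6
  ###.#|#  b29=1 t=1,i=2
  ###..|.  b28=0 t=1,i=13
  ##.##|#  b27=1 t=1,i=3
  ##.#.|.  b26=0 t=1,i=8
  ##..#|.  b25=0 t=1,i=14
  ##...|#  b24=1 t=0,i=18
  #.###|#  b23=1 t=1,i=0
  #.##.|.  b22=0 t=1,i=21
  #.#.#|#  b21=1 t=1,i=9
  #.#..|.  b20=0 t=3,i=0
  #..##|#  b19=1 t=1,i=15
  #..#.|.  b18=0 t=0,i=8
  #...#|#  b17=1 t=0,i=0
  #....|#  b16=1 t=0,i=11
  .####|#  b15=1 t=1,i=5
  .###.|#  b14=1 t=1,i=1
  .##.#|.  b13=0 t=1,i=22
  .##..|#  b12=1 t=0,i=17
  .#.##|#  b11=1 t=1,i=10
  .#.#.|#  b10=1 t=2,i=16
  .#..#|#  b9=1 t=0,i=7
  .#...|.  b8=0 t=0,i=3
  ..###|.  b7=0 t=1,i=16
  ..##.|#  b6=1 t=0,i=16
  ..#.#|#  b5=1 t=2,i=15
  ..#..|#  b4=1 t=0,i=2
  ...##|.  b3=0 t=0,i=15
  ...#.|#  b2=1 t=0,i=1
  ....#|.  b1=0 t=0,i=14
  .....|#  b0=1 t=0,i=12
  bits 00101001101010111101111001110101 = 699129461

699129461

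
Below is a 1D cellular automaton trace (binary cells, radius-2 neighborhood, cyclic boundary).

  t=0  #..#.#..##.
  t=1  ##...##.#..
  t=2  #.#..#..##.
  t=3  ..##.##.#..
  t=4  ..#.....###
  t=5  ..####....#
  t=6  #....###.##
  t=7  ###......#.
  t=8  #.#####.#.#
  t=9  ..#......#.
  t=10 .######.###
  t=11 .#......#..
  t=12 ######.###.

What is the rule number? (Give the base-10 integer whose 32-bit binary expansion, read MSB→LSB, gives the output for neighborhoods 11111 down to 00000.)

294718293

  #####|.  b31=0 t=8,i=4
  ####.|.  b30=0 t=5,i=4
  ###.#|.  b29=0 t=6,i=7
  ###..|#  b28=1 t=4,i=10
  ##.##|.  b27=0 t=3,i=4
  ##.#.|.  b26=0 t=0,i=10
  ##..#|.  b25=0 t=4,i=0
  ##...|#  b24=1 t=1,i=2
  #.###|#  b23=1 t=6,i=9
  #.##.|.  b22=0 t=3,i=5
  #.#.#|.  b21=0 t=2,i=0
  #.#..|#  b20=1 t=0,i=0
  #..##|.  b19=0 t=0,i=7
  #..#.|.  b18=0 t=0,i=2
  #...#|.  b17=0 t=1,i=3
  #....|#  b16=1 t=3,i=10
  .####|.  b15=0 t=5,i=3
  .###.|.  b14=0 t=4,i=9
  .##.#|.  b13=0 t=0,i=9
  .##..|.  b12=0 t=1,i=1
  .#.##|#  b11=1 t=7,i=10
  .#.#.|.  b10=0 t=0,i=4
  .#..#|#  b9=1 t=0,i=1
  .#...|#  b8=1 t=3,i=9
  ..###|.  b7=0 t=4,i=8
  ..##.|#  b6=1 t=0,i=8
  ..#.#|.  b5=0 t=0,i=3
  ..#..|#  b4=1 t=2,i=5
  ...##|.  b3=0 t=1,i=4
  ...#.|#  b2=1 t=5,i=9
  ....#|.  b1=0 t=3,i=0
  .....|#  b0=1 t=4,i=5
  bits 00010001100100010000101101010101 = 294718293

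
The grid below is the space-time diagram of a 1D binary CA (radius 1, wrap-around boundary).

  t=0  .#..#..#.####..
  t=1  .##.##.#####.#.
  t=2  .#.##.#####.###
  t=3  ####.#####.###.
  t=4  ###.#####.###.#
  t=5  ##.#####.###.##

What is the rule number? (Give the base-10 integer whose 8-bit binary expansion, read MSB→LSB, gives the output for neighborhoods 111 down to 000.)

  ### -> #   bit 7 = 1  t=0,i=10
  ##. -> .   bit 6 = 0  t=0,i=12
  #.# -> #   bit 5 = 1  t=0,i=8
  #.. -> #   bit 4 = 1  t=0,i=2
  .## -> #   bit 3 = 1  t=0,i=9
  .#. -> #   bit 2 = 1  t=0,i=1
  ..# -> .   bit 1 = 0  t=0,i=0
  ... -> .   bit 0 = 0  t=0,i=14
  bits 10111100 = 188

188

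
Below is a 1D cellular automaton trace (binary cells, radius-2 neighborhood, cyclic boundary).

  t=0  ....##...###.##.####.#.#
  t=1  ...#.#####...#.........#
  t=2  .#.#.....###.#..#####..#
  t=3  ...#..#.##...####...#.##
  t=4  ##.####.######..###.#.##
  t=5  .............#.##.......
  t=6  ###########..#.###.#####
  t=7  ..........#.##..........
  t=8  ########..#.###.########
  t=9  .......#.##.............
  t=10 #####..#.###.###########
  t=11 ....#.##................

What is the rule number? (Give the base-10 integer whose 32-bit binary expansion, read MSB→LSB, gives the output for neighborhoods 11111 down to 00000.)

  ##### -> .   bit 31 = 0  t=1,i=7
  ####. -> .   bit 30 = 0  t=0,i=18
  ###.# -> .   bit 29 = 0  t=0,i=11
  ###.. -> #   bit 28 = 1  t=1,i=9
  ##.## -> .   bit 27 = 0  t=0,i=12
  ##.#. -> .   bit 26 = 0  t=0,i=20
  ##..# -> .   bit 25 = 0  t=2,i=21
  ##... -> #   bit 24 = 1  t=0,i=6
  #.### -> .   bit 23 = 0  t=0,i=16
  #.##. -> #   bit 22 = 1  t=0,i=13
  #.#.# -> .   bit 21 = 0  t=0,i=21
  #.#.. -> #   bit 20 = 1  t=0,i=23
  #..## -> #   bit 19 = 1  t=2,i=15
  #..#. -> #   bit 18 = 1  t=2,i=22
  #...# -> #   bit 17 = 1  t=0,i=7
  #.... -> .   bit 16 = 0  t=0,i=1
  .#### -> .   bit 15 = 0  t=0,i=17
  .###. -> .   bit 14 = 0  t=0,i=10
  .##.# -> .   bit 13 = 0  t=0,i=14
  .##.. -> #   bit 12 = 1  t=0,i=5
  .#.## -> .   bit 11 = 0  t=1,i=4
  .#.#. -> .   bit 10 = 0  t=0,i=22
  .#..# -> #   bit 9 = 1  t=2,i=14
  .#... -> .   bit 8 = 0  t=0,i=0
  ..### -> #   bit 7 = 1  t=0,i=9
  ..##. -> .   bit 6 = 0  t=0,i=4
  ..#.# -> #   bit 5 = 1  t=1,i=3
  ..#.. -> #   bit 4 = 1  t=1,i=13
  ...## -> #   bit 3 = 1  t=0,i=3
  ...#. -> .   bit 2 = 0  t=1,i=2
  ....# -> .   bit 1 = 0  t=0,i=2
  ..... -> #   bit 0 = 1  t=1,i=16
  bits 00010001010111100001001010111001 = 291377849

291377849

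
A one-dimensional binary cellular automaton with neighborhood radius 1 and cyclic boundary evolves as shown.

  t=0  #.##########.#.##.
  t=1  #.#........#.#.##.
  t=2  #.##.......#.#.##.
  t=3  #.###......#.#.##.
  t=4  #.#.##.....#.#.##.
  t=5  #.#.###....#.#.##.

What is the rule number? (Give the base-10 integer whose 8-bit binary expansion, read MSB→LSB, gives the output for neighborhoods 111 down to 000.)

92

  ###|.  b7=0 t=0,i=3
  ##.|#  b6=1 t=0,i=11
  #.#|.  b5=0 t=0,i=1
  #..|#  b4=1 t=1,i=3
  .##|#  b3=1 t=0,i=2
  .#.|#  b2=1 t=0,i=0
  ..#|.  b1=0 t=1,i=10
  ...|.  b0=0 t=1,i=4
  bits 01011100 = 92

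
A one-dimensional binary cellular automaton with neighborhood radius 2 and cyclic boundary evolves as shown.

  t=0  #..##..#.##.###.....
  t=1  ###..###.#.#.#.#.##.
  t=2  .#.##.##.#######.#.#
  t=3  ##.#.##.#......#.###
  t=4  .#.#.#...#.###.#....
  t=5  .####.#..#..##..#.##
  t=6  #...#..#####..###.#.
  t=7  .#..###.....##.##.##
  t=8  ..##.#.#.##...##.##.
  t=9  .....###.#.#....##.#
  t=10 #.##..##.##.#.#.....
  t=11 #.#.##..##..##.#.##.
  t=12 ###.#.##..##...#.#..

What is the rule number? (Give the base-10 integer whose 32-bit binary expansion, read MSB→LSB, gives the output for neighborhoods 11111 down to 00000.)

  [31] ##### => .  t=2,i=11
  [30] ####. => .  t=2,i=14
  [29] ###.# => #  t=1,i=7
  [28] ###.. => .  t=0,i=14
  [27] ##.## => #  t=0,i=11
  [26] ##.#. => .  t=1,i=8
  [25] ##..# => #  t=0,i=5
  [24] ##... => #  t=0,i=15
  [23] #.### => .  t=0,i=12
  [22] #.##. => #  t=0,i=9
  [21] #.#.# => #  t=1,i=9
  [20] #.#.. => .  t=3,i=8
  [19] #..## => #  t=0,i=2
  [18] #..#. => #  t=0,i=6
  [17] #...# => .  t=4,i=7
  [16] #.... => .  t=0,i=16
  [15] .#### => .  t=2,i=10
  [14] .###. => #  t=0,i=13
  [13] .##.# => .  t=0,i=10
  [12] .##.. => .  t=0,i=4
  [11] .#.## => .  t=0,i=8
  [10] .#.#. => #  t=1,i=10
  [9] .#..# => #  t=0,i=1
  [8] .#... => #  t=3,i=9
  [7] ..### => .  t=1,i=5
  [6] ..##. => .  t=0,i=3
  [5] ..#.# => #  t=0,i=7
  [4] ..#.. => #  t=0,i=0
  [3] ...## => .  t=7,i=11
  [2] ...#. => .  t=0,i=19
  [1] ....# => #  t=0,i=18
  [0] ..... => #  t=0,i=17
  bits 00101011011011000100011100110011 = 728516403

728516403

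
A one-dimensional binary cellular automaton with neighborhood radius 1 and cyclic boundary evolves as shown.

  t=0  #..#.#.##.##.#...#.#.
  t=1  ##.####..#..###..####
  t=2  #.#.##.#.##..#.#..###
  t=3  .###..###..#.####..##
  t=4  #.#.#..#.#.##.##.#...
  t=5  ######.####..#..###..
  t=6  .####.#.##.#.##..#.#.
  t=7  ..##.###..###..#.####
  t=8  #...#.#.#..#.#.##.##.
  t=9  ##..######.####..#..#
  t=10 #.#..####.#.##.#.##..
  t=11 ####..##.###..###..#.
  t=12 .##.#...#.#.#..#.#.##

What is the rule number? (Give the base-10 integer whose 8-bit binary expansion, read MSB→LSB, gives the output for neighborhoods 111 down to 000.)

  nb ###: next=#  (t=1,i=0, bit7=1)
  nb ##.: next=.  (t=0,i=8, bit6=0)
  nb #.#: next=#  (t=0,i=4, bit5=1)
  nb #..: next=#  (t=0,i=1, bit4=1)
  nb .##: next=.  (t=0,i=7, bit3=0)
  nb .#.: next=#  (t=0,i=0, bit2=1)
  nb ..#: next=.  (t=0,i=2, bit1=0)
  nb ...: next=.  (t=0,i=15, bit0=0)
  bits 10110100 = 180

180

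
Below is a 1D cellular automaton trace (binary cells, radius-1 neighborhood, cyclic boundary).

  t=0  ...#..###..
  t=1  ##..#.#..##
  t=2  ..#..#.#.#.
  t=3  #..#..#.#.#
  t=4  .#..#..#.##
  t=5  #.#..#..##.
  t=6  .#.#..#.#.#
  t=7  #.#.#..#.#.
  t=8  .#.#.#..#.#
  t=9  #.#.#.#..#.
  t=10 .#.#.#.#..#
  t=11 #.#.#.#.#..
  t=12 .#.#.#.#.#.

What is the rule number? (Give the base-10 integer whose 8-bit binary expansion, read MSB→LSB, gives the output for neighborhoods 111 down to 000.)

57

  ###|.  b7=0 t=0,i=7
  ##.|.  b6=0 t=0,i=8
  #.#|#  b5=1 t=1,i=5
  #..|#  b4=1 t=0,i=4
  .##|#  b3=1 t=0,i=6
  .#.|.  b2=0 t=0,i=3
  ..#|.  b1=0 t=0,i=2
  ...|#  b0=1 t=0,i=0
  bits 00111001 = 57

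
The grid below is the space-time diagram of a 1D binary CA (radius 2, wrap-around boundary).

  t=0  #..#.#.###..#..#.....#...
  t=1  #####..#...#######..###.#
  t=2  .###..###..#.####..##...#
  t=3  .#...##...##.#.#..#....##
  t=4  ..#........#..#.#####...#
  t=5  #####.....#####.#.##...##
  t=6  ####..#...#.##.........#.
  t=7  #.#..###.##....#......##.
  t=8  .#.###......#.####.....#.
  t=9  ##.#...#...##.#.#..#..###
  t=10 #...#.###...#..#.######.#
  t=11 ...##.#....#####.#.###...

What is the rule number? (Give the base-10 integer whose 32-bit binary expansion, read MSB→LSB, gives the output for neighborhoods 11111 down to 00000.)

  [31] ##### => #  t=1,i=1
  [30] ####. => #  t=1,i=3
  [29] ###.# => .  t=1,i=22
  [28] ###.. => .  t=0,i=9
  [27] ##.## => .  t=1,i=23
  [26] ##.#. => .  t=3,i=0
  [25] ##..# => .  t=0,i=10
  [24] ##... => .  t=2,i=21
  [23] #.### => #  t=0,i=7
  [22] #.##. => .  t=5,i=18
  [21] #.#.# => .  t=0,i=5
  [20] #.#.. => .  t=3,i=1
  [19] #..## => #  t=1,i=19
  [18] #..#. => #  t=0,i=2
  [17] #...# => .  t=0,i=23
  [16] #.... => #  t=0,i=17
  [15] .#### => .  t=1,i=0
  [14] .###. => .  t=0,i=8
  [13] .##.# => #  t=3,i=11
  [12] .##.. => .  t=2,i=20
  [11] .#.## => .  t=0,i=6
  [10] .#.#. => #  t=0,i=4
  [9] .#..# => #  t=0,i=1
  [8] .#... => #  t=0,i=16
  [7] ..### => #  t=1,i=11
  [6] ..##. => .  t=2,i=19
  [5] ..#.# => #  t=0,i=3
  [4] ..#.. => #  t=0,i=0
  [3] ...## => .  t=1,i=10
  [2] ...#. => #  t=0,i=20
  [1] ....# => .  t=0,i=19
  [0] ..... => .  t=0,i=18
  bits 11000000100011010010011110110100 = 3230476212

3230476212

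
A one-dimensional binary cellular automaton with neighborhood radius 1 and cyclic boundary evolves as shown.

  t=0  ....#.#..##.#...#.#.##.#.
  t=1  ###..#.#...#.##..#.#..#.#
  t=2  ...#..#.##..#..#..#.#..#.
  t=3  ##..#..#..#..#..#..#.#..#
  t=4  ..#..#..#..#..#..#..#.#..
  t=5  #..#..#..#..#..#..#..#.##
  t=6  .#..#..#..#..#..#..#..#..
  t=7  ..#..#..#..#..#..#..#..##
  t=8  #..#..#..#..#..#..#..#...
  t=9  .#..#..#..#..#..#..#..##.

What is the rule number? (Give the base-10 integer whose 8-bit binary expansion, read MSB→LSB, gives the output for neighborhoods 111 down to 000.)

49

  nb ###: next=.  (t=1,i=0, bit7=0)
  nb ##.: next=.  (t=0,i=10, bit6=0)
  nb #.#: next=#  (t=0,i=5, bit5=1)
  nb #..: next=#  (t=0,i=7, bit4=1)
  nb .##: next=.  (t=0,i=9, bit3=0)
  nb .#.: next=.  (t=0,i=4, bit2=0)
  nb ..#: next=.  (t=0,i=3, bit1=0)
  nb ...: next=#  (t=0,i=0, bit0=1)
  bits 00110001 = 49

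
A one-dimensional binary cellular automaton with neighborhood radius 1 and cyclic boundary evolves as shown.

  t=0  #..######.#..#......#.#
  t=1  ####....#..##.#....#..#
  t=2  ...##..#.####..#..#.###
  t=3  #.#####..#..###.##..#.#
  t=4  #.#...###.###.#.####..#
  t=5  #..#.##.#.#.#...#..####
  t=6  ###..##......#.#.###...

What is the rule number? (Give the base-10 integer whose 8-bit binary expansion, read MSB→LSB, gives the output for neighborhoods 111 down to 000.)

  [7] ### => .  t=0,i=4
  [6] ##. => #  t=0,i=0
  [5] #.# => .  t=0,i=9
  [4] #.. => #  t=0,i=1
  [3] .## => #  t=0,i=3
  [2] .#. => .  t=0,i=10
  [1] ..# => #  t=0,i=2
  [0] ... => .  t=0,i=15
  bits 01011010 = 90

90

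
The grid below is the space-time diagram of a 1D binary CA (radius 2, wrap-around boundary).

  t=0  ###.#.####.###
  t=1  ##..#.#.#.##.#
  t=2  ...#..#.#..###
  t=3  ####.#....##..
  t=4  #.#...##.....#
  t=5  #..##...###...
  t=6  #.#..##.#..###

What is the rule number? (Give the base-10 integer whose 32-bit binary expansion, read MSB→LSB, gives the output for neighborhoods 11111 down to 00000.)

  ##### -> #   bit 31 = 1  t=0,i=0
  ####. -> #   bit 30 = 1  t=0,i=1
  ###.# -> .   bit 29 = 0  t=0,i=2
  ###.. -> .   bit 28 = 0  t=1,i=1
  ##.## -> #   bit 27 = 1  t=0,i=10
  ##.#. -> .   bit 26 = 0  t=0,i=3
  ##..# -> .   bit 25 = 0  t=1,i=2
  ##... -> #   bit 24 = 1  t=2,i=0
  #.### -> #   bit 23 = 1  t=0,i=6
  #.##. -> .   bit 22 = 0  t=1,i=10
  #.#.# -> #   bit 21 = 1  t=0,i=4
  #.#.. -> .   bit 20 = 0  t=2,i=8
  #..## -> #   bit 19 = 1  t=2,i=10
  #..#. -> #   bit 18 = 1  t=1,i=3
  #...# -> #   bit 17 = 1  t=2,i=1
  #.... -> #   bit 16 = 1  t=3,i=7
  .#### -> .   bit 15 = 0  t=0,i=7
  .###. -> .   bit 14 = 0  t=1,i=0
  .##.# -> #   bit 13 = 1  t=1,i=11
  .##.. -> .   bit 12 = 0  t=3,i=11
  .#.## -> .   bit 11 = 0  t=0,i=5
  .#.#. -> .   bit 10 = 0  t=1,i=5
  .#..# -> .   bit 9 = 0  t=2,i=4
  .#... -> #   bit 8 = 1  t=3,i=6
  ..### -> #   bit 7 = 1  t=2,i=11
  ..##. -> .   bit 6 = 0  t=3,i=10
  ..#.# -> .   bit 5 = 0  t=1,i=4
  ..#.. -> #   bit 4 = 1  t=2,i=3
  ...## -> .   bit 3 = 0  t=3,i=9
  ...#. -> #   bit 2 = 1  t=2,i=2
  ....# -> .   bit 1 = 0  t=3,i=8
  ..... -> #   bit 0 = 1  t=4,i=10
  bits 11001001101011110010000110010101 = 3383697813

3383697813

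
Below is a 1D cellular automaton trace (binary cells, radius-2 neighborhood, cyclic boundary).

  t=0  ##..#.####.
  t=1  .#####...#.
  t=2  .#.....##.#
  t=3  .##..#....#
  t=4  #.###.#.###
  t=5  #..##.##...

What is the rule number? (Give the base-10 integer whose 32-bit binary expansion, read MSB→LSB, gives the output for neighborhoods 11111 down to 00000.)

  #####|.  b31=0 t=1,i=3
  ####.|.  b30=0 t=0,i=8
  ###.#|#  b29=1 t=0,i=9
  ###..|.  b28=0 t=1,i=5
  ##.##|.  b27=0 t=0,i=10
  ##.#.|.  b26=0 t=2,i=9
  ##..#|#  b25=1 t=0,i=2
  ##...|.  b24=0 t=1,i=6
  #.###|.  b23=0 t=0,i=6
  #.##.|.  b22=0 t=0,i=0
  #.#.#|#  b21=1 t=2,i=10
  #.#..|#  b20=1 t=2,i=1
  #..##|.  b19=0 t=1,i=0
  #..#.|#  b18=1 t=0,i=3
  #...#|#  b17=1 t=1,i=7
  #....|.  b16=0 t=2,i=3
  .####|.  b15=0 t=0,i=7
  .###.|#  b14=1 t=4,i=3
  .##.#|.  b13=0 t=2,i=8
  .##..|#  b12=1 t=0,i=1
  .#.##|#  b11=1 t=0,i=5
  .#.#.|.  b10=0 t=2,i=0
  .#..#|#  b9=1 t=1,i=10
  .#...|#  b8=1 t=2,i=2
  ..###|#  b7=1 t=1,i=1
  ..##.|.  b6=0 t=2,i=7
  ..#.#|#  b5=1 t=0,i=4
  ..#..|.  b4=0 t=1,i=9
  ...##|.  b3=0 t=2,i=6
  ...#.|#  b2=1 t=1,i=8
  ....#|#  b1=1 t=2,i=5
  .....|.  b0=0 t=2,i=4
  bits 00100010001101100101101110100110 = 573987750

573987750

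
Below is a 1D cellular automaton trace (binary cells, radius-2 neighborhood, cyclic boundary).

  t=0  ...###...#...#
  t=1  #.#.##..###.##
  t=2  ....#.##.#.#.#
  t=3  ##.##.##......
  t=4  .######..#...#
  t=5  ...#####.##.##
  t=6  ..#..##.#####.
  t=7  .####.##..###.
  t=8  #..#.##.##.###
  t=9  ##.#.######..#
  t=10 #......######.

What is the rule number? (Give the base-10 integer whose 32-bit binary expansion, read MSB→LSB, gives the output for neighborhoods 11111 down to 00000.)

  #####|#  b31=1 t=4,i=3
  ####.|#  b30=1 t=4,i=5
  ###.#|.  b29=0 t=1,i=0
  ###..|#  b28=1 t=0,i=5
  ##.##|#  b27=1 t=1,i=11
  ##.#.|.  b26=0 t=1,i=1
  ##..#|#  b25=1 t=1,i=6
  ##...|.  b24=0 t=0,i=6
  #.###|.  b23=0 t=1,i=12
  #.##.|#  b22=1 t=1,i=4
  #.#.#|.  b21=0 t=1,i=2
  #.#..|.  b20=0 t=2,i=13
  #..##|#  b19=1 t=1,i=7
  #..#.|.  b18=0 t=4,i=8
  #...#|.  b17=0 t=0,i=1
  #....|#  b16=1 t=2,i=1
  .####|.  b15=0 t=4,i=2
  .###.|#  b14=1 t=0,i=4
  .##.#|#  b13=1 t=2,i=7
  .##..|.  b12=0 t=1,i=5
  .#.##|.  b11=0 t=1,i=3
  .#.#.|.  b10=0 t=2,i=10
  .#..#|#  b9=1 t=6,i=3
  .#...|#  b8=1 t=0,i=0
  ..###|.  b7=0 t=0,i=3
  ..##.|.  b6=0 t=3,i=0
  ..#.#|#  b5=1 t=2,i=4
  ..#..|#  b4=1 t=0,i=9
  ...##|#  b3=1 t=0,i=2
  ...#.|#  b2=1 t=0,i=8
  ....#|.  b1=0 t=2,i=2
  .....|.  b0=0 t=3,i=10
  bits 11011010010010010110001100111100 = 3662242620

3662242620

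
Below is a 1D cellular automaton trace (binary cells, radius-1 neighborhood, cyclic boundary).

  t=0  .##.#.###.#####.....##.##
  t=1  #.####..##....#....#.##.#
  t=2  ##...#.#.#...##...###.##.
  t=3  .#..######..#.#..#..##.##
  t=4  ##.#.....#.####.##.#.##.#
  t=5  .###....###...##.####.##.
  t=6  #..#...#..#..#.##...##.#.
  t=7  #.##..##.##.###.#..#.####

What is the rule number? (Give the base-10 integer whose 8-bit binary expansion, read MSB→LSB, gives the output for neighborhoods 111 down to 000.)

102

  nb ###: next=.  (t=0,i=7, bit7=0)
  nb ##.: next=#  (t=0,i=2, bit6=1)
  nb #.#: next=#  (t=0,i=0, bit5=1)
  nb #..: next=.  (t=0,i=15, bit4=0)
  nb .##: next=.  (t=0,i=1, bit3=0)
  nb .#.: next=#  (t=0,i=4, bit2=1)
  nb ..#: next=#  (t=0,i=19, bit1=1)
  nb ...: next=.  (t=0,i=16, bit0=0)
  bits 01100110 = 102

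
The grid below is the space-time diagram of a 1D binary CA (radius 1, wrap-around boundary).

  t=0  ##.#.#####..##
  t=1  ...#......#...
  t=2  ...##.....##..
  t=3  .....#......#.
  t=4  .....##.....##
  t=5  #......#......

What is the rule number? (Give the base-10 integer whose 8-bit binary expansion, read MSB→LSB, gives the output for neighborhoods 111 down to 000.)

20

  [7] ### => .  t=0,i=0
  [6] ##. => .  t=0,i=1
  [5] #.# => .  t=0,i=2
  [4] #.. => #  t=0,i=10
  [3] .## => .  t=0,i=5
  [2] .#. => #  t=0,i=3
  [1] ..# => .  t=0,i=11
  [0] ... => .  t=1,i=0
  bits 00010100 = 20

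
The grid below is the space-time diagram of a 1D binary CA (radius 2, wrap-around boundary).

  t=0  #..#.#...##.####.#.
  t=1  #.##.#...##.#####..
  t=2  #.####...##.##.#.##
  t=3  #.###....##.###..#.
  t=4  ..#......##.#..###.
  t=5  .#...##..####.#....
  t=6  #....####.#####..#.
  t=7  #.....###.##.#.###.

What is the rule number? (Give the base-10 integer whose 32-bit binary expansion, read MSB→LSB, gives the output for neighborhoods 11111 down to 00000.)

  [31] ##### => .  t=1,i=14
  [30] ####. => #  t=0,i=14
  [29] ###.# => #  t=0,i=15
  [28] ###.. => .  t=1,i=16
  [27] ##.## => .  t=0,i=11
  [26] ##.#. => #  t=0,i=16
  [25] ##..# => #  t=1,i=17
  [24] ##... => .  t=2,i=6
  [23] #.### => #  t=0,i=12
  [22] #.##. => #  t=1,i=2
  [21] #.#.# => .  t=0,i=17
  [20] #.#.. => #  t=0,i=0
  [19] #..## => #  t=4,i=14
  [18] #..#. => #  t=0,i=2
  [17] #...# => .  t=0,i=7
  [16] #.... => .  t=3,i=6
  [15] .#### => #  t=0,i=13
  [14] .###. => .  t=2,i=18
  [13] .##.# => #  t=0,i=10
  [12] .##.. => #  t=5,i=6
  [11] .#.## => .  t=1,i=1
  [10] .#.#. => .  t=0,i=4
  [9] .#..# => .  t=0,i=1
  [8] .#... => .  t=0,i=6
  [7] ..### => .  t=4,i=15
  [6] ..##. => #  t=0,i=9
  [5] ..#.# => #  t=0,i=3
  [4] ..#.. => .  t=4,i=2
  [3] ...## => .  t=0,i=8
  [2] ...#. => #  t=4,i=1
  [1] ....# => .  t=3,i=7
  [0] ..... => #  t=4,i=5
  bits 01100110110111001011000001100101 = 1725739109

1725739109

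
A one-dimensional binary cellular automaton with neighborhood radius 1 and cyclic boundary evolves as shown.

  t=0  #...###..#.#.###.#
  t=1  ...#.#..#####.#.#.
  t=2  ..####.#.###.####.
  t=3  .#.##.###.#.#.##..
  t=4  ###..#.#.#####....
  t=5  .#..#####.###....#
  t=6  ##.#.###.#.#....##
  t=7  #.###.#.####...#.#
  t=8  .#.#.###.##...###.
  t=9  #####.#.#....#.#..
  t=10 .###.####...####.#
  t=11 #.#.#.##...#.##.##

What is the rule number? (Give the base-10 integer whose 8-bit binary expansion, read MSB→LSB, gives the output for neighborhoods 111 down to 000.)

  nb ###: next=#  (t=0,i=5, bit7=1)
  nb ##.: next=.  (t=0,i=0, bit6=0)
  nb #.#: next=#  (t=0,i=10, bit5=1)
  nb #..: next=.  (t=0,i=1, bit4=0)
  nb .##: next=.  (t=0,i=4, bit3=0)
  nb .#.: next=#  (t=0,i=9, bit2=1)
  nb ..#: next=#  (t=0,i=3, bit1=1)
  nb ...: next=.  (t=0,i=2, bit0=0)
  bits 10100110 = 166

166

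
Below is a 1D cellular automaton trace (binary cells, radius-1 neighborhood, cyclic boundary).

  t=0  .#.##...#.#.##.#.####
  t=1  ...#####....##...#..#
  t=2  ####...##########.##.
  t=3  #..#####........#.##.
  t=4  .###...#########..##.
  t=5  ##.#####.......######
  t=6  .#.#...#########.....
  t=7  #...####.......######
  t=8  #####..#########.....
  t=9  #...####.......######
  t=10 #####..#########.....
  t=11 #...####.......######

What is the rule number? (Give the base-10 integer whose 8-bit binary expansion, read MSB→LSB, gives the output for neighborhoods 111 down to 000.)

91

  [7] ### => .  t=0,i=18
  [6] ##. => #  t=0,i=4
  [5] #.# => .  t=0,i=0
  [4] #.. => #  t=0,i=5
  [3] .## => #  t=0,i=3
  [2] .#. => .  t=0,i=1
  [1] ..# => #  t=0,i=7
  [0] ... => #  t=0,i=6
  bits 01011011 = 91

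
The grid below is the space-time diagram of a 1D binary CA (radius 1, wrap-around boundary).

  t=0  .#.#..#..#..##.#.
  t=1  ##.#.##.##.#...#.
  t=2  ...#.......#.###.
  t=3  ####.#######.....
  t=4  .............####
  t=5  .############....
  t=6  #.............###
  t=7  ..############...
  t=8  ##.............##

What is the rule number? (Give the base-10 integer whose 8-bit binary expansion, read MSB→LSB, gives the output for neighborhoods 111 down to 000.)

7

  ### -> .   bit 7 = 0  t=2,i=14
  ##. -> .   bit 6 = 0  t=0,i=13
  #.# -> .   bit 5 = 0  t=0,i=2
  #.. -> .   bit 4 = 0  t=0,i=4
  .## -> .   bit 3 = 0  t=0,i=12
  .#. -> #   bit 2 = 1  t=0,i=1
  ..# -> #   bit 1 = 1  t=0,i=0
  ... -> #   bit 0 = 1  t=1,i=13
  bits 00000111 = 7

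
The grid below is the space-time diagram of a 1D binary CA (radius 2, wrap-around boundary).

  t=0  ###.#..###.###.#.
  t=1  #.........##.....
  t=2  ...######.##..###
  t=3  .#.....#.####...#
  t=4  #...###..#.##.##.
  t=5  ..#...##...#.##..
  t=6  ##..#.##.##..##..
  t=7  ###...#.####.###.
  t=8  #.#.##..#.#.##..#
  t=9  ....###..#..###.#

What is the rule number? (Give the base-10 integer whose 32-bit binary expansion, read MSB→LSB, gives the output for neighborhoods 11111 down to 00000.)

1522668615

  ##### -> .   bit 31 = 0  t=2,i=5
  ####. -> #   bit 30 = 1  t=2,i=7
  ###.# -> .   bit 29 = 0  t=0,i=2
  ###.. -> #   bit 28 = 1  t=2,i=16
  ##.## -> #   bit 27 = 1  t=0,i=10
  ##.#. -> .   bit 26 = 0  t=0,i=3
  ##..# -> #   bit 25 = 1  t=2,i=12
  ##... -> .   bit 24 = 0  t=1,i=12
  #.### -> #   bit 23 = 1  t=0,i=0
  #.##. -> #   bit 22 = 1  t=2,i=10
  #.#.# -> .   bit 21 = 0  t=0,i=15
  #.#.. -> .   bit 20 = 0  t=0,i=4
  #..## -> .   bit 19 = 0  t=0,i=6
  #..#. -> .   bit 18 = 0  t=4,i=8
  #...# -> #   bit 17 = 1  t=2,i=1
  #.... -> .   bit 16 = 0  t=1,i=2
  .#### -> .   bit 15 = 0  t=2,i=4
  .###. -> .   bit 14 = 0  t=0,i=1
  .##.# -> .   bit 13 = 0  t=4,i=12
  .##.. -> #   bit 12 = 1  t=1,i=11
  .#.## -> .   bit 11 = 0  t=0,i=16
  .#.#. -> #   bit 10 = 1  t=3,i=0
  .#..# -> .   bit 9 = 0  t=0,i=5
  .#... -> .   bit 8 = 0  t=1,i=1
  ..### -> .   bit 7 = 0  t=0,i=7
  ..##. -> #   bit 6 = 1  t=1,i=10
  ..#.# -> .   bit 5 = 0  t=3,i=7
  ..#.. -> .   bit 4 = 0  t=1,i=0
  ...## -> .   bit 3 = 0  t=1,i=9
  ...#. -> #   bit 2 = 1  t=1,i=16
  ....# -> #   bit 1 = 1  t=1,i=8
  ..... -> #   bit 0 = 1  t=1,i=3
  bits 01011010110000100001010001000111 = 1522668615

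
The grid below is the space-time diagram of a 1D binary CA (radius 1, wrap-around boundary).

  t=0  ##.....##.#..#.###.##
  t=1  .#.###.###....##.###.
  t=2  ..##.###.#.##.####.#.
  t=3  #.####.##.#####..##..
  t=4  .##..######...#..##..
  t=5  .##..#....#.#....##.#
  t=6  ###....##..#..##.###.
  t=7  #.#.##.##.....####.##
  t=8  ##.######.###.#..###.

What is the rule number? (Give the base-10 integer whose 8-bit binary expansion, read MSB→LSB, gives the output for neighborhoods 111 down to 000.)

105

  ###|.  b7=0 t=0,i=0
  ##.|#  b6=1 t=0,i=1
  #.#|#  b5=1 t=0,i=9
  #..|.  b4=0 t=0,i=2
  .##|#  b3=1 t=0,i=7
  .#.|.  b2=0 t=0,i=10
  ..#|.  b1=0 t=0,i=6
  ...|#  b0=1 t=0,i=3
  bits 01101001 = 105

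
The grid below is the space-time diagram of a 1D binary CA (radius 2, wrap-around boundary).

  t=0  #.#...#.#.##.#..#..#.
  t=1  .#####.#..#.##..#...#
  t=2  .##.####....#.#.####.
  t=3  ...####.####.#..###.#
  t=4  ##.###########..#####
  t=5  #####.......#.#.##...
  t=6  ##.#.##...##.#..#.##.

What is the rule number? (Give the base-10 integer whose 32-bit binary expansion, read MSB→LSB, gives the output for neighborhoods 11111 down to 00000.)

1876149654

  ##### -> .   bit 31 = 0  t=1,i=3
  ####. -> #   bit 30 = 1  t=1,i=4
  ###.# -> #   bit 29 = 1  t=1,i=5
  ###.. -> .   bit 28 = 0  t=2,i=7
  ##.## -> #   bit 27 = 1  t=2,i=3
  ##.#. -> #   bit 26 = 1  t=0,i=12
  ##..# -> #   bit 25 = 1  t=1,i=14
  ##... -> #   bit 24 = 1  t=2,i=8
  #.### -> #   bit 23 = 1  t=1,i=1
  #.##. -> #   bit 22 = 1  t=0,i=10
  #.#.# -> .   bit 21 = 0  t=0,i=0
  #.#.. -> #   bit 20 = 1  t=0,i=2
  #..## -> .   bit 19 = 0  t=2,i=0
  #..#. -> .   bit 18 = 0  t=0,i=15
  #...# -> #   bit 17 = 1  t=0,i=4
  #.... -> #   bit 16 = 1  t=2,i=9
  .#### -> #   bit 15 = 1  t=1,i=2
  .###. -> #   bit 14 = 1  t=3,i=17
  .##.# -> .   bit 13 = 0  t=0,i=11
  .##.. -> .   bit 12 = 0  t=1,i=13
  .#.## -> .   bit 11 = 0  t=0,i=9
  .#.#. -> #   bit 10 = 1  t=0,i=1
  .#..# -> .   bit 9 = 0  t=0,i=14
  .#... -> #   bit 8 = 1  t=0,i=3
  ..### -> #   bit 7 = 1  t=3,i=3
  ..##. -> .   bit 6 = 0  t=2,i=1
  ..#.# -> .   bit 5 = 0  t=0,i=6
  ..#.. -> #   bit 4 = 1  t=0,i=16
  ...## -> .   bit 3 = 0  t=3,i=2
  ...#. -> #   bit 2 = 1  t=0,i=5
  ....# -> #   bit 1 = 1  t=2,i=10
  ..... -> .   bit 0 = 0  t=5,i=7
  bits 01101111110100111100010110010110 = 1876149654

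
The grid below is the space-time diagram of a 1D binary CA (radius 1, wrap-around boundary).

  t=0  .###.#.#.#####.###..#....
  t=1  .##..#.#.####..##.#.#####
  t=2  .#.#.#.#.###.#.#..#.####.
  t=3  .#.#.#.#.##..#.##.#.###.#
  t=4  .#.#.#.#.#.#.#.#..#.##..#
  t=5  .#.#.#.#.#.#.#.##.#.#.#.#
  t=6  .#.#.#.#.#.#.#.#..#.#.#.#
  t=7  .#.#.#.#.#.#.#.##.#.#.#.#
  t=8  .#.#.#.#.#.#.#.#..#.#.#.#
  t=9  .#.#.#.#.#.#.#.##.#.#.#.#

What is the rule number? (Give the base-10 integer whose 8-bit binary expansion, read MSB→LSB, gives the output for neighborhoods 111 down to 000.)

  nb ###: next=#  (t=0,i=2, bit7=1)
  nb ##.: next=.  (t=0,i=3, bit6=0)
  nb #.#: next=.  (t=0,i=4, bit5=0)
  nb #..: next=#  (t=0,i=18, bit4=1)
  nb .##: next=#  (t=0,i=1, bit3=1)
  nb .#.: next=#  (t=0,i=5, bit2=1)
  nb ..#: next=.  (t=0,i=0, bit1=0)
  nb ...: next=#  (t=0,i=22, bit0=1)
  bits 10011101 = 157

157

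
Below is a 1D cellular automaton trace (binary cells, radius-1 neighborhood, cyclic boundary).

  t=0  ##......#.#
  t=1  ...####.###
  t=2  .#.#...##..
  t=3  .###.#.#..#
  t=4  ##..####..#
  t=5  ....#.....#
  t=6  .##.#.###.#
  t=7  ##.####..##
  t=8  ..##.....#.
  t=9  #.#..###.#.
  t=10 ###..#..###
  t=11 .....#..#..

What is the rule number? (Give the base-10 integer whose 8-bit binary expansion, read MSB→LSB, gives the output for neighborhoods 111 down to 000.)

45

  ### -> .   bit 7 = 0  t=0,i=0
  ##. -> .   bit 6 = 0  t=0,i=1
  #.# -> #   bit 5 = 1  t=0,i=9
  #.. -> .   bit 4 = 0  t=0,i=2
  .## -> #   bit 3 = 1  t=0,i=10
  .#. -> #   bit 2 = 1  t=0,i=8
  ..# -> .   bit 1 = 0  t=0,i=7
  ... -> #   bit 0 = 1  t=0,i=3
  bits 00101101 = 45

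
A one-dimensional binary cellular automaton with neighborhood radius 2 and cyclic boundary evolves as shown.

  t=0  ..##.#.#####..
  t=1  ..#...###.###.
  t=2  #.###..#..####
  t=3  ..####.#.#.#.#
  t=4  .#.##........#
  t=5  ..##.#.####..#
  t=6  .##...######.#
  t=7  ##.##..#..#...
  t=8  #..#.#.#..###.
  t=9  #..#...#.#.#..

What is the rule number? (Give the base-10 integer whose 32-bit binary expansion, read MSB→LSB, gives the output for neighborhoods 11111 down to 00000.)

1406847345

  ##### -> .   bit 31 = 0  t=0,i=9
  ####. -> #   bit 30 = 1  t=0,i=10
  ###.# -> .   bit 29 = 0  t=1,i=8
  ###.. -> #   bit 28 = 1  t=0,i=11
  ##.## -> .   bit 27 = 0  t=1,i=9
  ##.#. -> .   bit 26 = 0  t=0,i=4
  ##..# -> #   bit 25 = 1  t=2,i=5
  ##... -> #   bit 24 = 1  t=0,i=12
  #.### -> #   bit 23 = 1  t=0,i=7
  #.##. -> #   bit 22 = 1  t=4,i=3
  #.#.# -> .   bit 21 = 0  t=0,i=5
  #.#.. -> #   bit 20 = 1  t=3,i=13
  #..## -> #   bit 19 = 1  t=2,i=9
  #..#. -> .   bit 18 = 0  t=2,i=6
  #...# -> #   bit 17 = 1  t=1,i=0
  #.... -> .   bit 16 = 0  t=0,i=13
  .#### -> #   bit 15 = 1  t=0,i=8
  .###. -> #   bit 14 = 1  t=1,i=7
  .##.# -> .   bit 13 = 0  t=0,i=3
  .##.. -> .   bit 12 = 0  t=4,i=4
  .#.## -> #   bit 11 = 1  t=0,i=6
  .#.#. -> .   bit 10 = 0  t=3,i=8
  .#..# -> .   bit 9 = 0  t=2,i=8
  .#... -> #   bit 8 = 1  t=1,i=3
  ..### -> .   bit 7 = 0  t=1,i=6
  ..##. -> #   bit 6 = 1  t=0,i=2
  ..#.# -> #   bit 5 = 1  t=4,i=13
  ..#.. -> #   bit 4 = 1  t=1,i=2
  ...## -> .   bit 3 = 0  t=0,i=1
  ...#. -> .   bit 2 = 0  t=1,i=1
  ....# -> .   bit 1 = 0  t=0,i=0
  ..... -> #   bit 0 = 1  t=4,i=7
  bits 01010011110110101100100101110001 = 1406847345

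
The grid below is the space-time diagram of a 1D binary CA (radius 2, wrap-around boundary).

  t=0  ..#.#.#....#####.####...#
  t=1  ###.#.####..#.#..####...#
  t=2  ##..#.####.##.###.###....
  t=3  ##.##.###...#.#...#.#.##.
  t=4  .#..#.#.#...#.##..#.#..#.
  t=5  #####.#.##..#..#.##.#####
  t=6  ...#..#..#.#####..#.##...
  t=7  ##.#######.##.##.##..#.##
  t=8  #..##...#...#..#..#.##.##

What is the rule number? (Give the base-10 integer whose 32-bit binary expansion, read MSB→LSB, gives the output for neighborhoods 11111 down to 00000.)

1354609523

  ##### -> .   bit 31 = 0  t=0,i=13
  ####. -> #   bit 30 = 1  t=0,i=14
  ###.# -> .   bit 29 = 0  t=0,i=15
  ###.. -> #   bit 28 = 1  t=0,i=20
  ##.## -> .   bit 27 = 0  t=0,i=16
  ##.#. -> .   bit 26 = 0  t=1,i=3
  ##..# -> .   bit 25 = 0  t=1,i=10
  ##... -> .   bit 24 = 0  t=0,i=21
  #.### -> #   bit 23 = 1  t=0,i=17
  #.##. -> .   bit 22 = 0  t=2,i=11
  #.#.# -> #   bit 21 = 1  t=0,i=4
  #.#.. -> #   bit 20 = 1  t=0,i=6
  #..## -> #   bit 19 = 1  t=1,i=16
  #..#. -> #   bit 18 = 1  t=0,i=1
  #...# -> .   bit 17 = 0  t=0,i=22
  #.... -> #   bit 16 = 1  t=0,i=8
  .#### -> #   bit 15 = 1  t=0,i=12
  .###. -> .   bit 14 = 0  t=2,i=15
  .##.# -> #   bit 13 = 1  t=2,i=12
  .##.. -> #   bit 12 = 1  t=2,i=1
  .#.## -> .   bit 11 = 0  t=1,i=5
  .#.#. -> .   bit 10 = 0  t=0,i=3
  .#..# -> #   bit 9 = 1  t=0,i=0
  .#... -> #   bit 8 = 1  t=0,i=7
  ..### -> .   bit 7 = 0  t=0,i=11
  ..##. -> #   bit 6 = 1  t=2,i=0
  ..#.# -> #   bit 5 = 1  t=0,i=2
  ..#.. -> #   bit 4 = 1  t=0,i=24
  ...## -> .   bit 3 = 0  t=0,i=10
  ...#. -> .   bit 2 = 0  t=0,i=23
  ....# -> #   bit 1 = 1  t=0,i=9
  ..... -> #   bit 0 = 1  t=6,i=0
  bits 01010000101111011011001101110011 = 1354609523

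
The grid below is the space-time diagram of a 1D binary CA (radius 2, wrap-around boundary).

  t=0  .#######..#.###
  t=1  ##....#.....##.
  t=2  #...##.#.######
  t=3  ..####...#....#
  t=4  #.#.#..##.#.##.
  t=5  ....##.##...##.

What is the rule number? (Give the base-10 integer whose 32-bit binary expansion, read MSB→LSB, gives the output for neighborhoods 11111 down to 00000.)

  #####|.  b31=0 t=0,i=3
  ####.|#  b30=1 t=0,i=6
  ###.#|.  b29=0 t=0,i=14
  ###..|.  b28=0 t=0,i=7
  ##.##|#  b27=1 t=0,i=0
  ##.#.|.  b26=0 t=2,i=6
  ##..#|.  b25=0 t=0,i=8
  ##...|.  b24=0 t=1,i=2
  #.###|#  b23=1 t=0,i=1
  #.##.|#  b22=1 t=1,i=0
  #.#.#|.  b21=0 t=2,i=7
  #.#..|#  b20=1 t=4,i=4
  #..##|.  b19=0 t=3,i=1
  #..#.|.  b18=0 t=0,i=9
  #...#|#  b17=1 t=2,i=2
  #....|.  b16=0 t=1,i=3
  .####|.  b15=0 t=0,i=2
  .###.|#  b14=1 t=0,i=13
  .##.#|#  b13=1 t=1,i=13
  .##..|.  b12=0 t=1,i=1
  .#.##|.  b11=0 t=0,i=11
  .#.#.|.  b10=0 t=4,i=1
  .#..#|#  b9=1 t=3,i=0
  .#...|#  b8=1 t=1,i=7
  ..###|#  b7=1 t=3,i=2
  ..##.|#  b6=1 t=1,i=12
  ..#.#|.  b5=0 t=0,i=10
  ..#..|.  b4=0 t=1,i=6
  ...##|#  b3=1 t=1,i=11
  ...#.|#  b2=1 t=1,i=5
  ....#|#  b1=1 t=1,i=4
  .....|#  b0=1 t=1,i=9
  bits 01001000110100100110001111001111 = 1221747663

1221747663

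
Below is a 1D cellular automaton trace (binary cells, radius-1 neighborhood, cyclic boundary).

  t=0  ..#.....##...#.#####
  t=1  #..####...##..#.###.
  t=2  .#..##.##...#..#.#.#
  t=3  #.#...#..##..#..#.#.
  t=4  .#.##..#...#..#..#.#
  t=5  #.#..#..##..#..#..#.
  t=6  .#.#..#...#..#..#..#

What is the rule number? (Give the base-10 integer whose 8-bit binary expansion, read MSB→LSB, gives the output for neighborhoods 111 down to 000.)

  [7] ### => #  t=0,i=16
  [6] ##. => .  t=0,i=9
  [5] #.# => #  t=0,i=14
  [4] #.. => #  t=0,i=0
  [3] .## => .  t=0,i=8
  [2] .#. => .  t=0,i=2
  [1] ..# => .  t=0,i=1
  [0] ... => #  t=0,i=4
  bits 10110001 = 177

177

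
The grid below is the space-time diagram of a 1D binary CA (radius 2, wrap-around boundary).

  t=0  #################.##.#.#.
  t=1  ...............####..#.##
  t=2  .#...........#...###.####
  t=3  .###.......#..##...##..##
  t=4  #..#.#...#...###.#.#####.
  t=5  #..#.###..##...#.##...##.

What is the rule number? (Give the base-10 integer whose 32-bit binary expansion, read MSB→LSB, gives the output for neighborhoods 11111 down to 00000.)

2054887778

  ##### -> .   bit 31 = 0  t=0,i=2
  ####. -> #   bit 30 = 1  t=0,i=15
  ###.# -> #   bit 29 = 1  t=0,i=16
  ###.. -> #   bit 28 = 1  t=1,i=18
  ##.## -> #   bit 27 = 1  t=0,i=17
  ##.#. -> .   bit 26 = 0  t=0,i=20
  ##..# -> #   bit 25 = 1  t=1,i=19
  ##... -> .   bit 24 = 0  t=1,i=0
  #.### -> .   bit 23 = 0  t=0,i=0
  #.##. -> #   bit 22 = 1  t=0,i=18
  #.#.# -> #   bit 21 = 1  t=0,i=21
  #.#.. -> #   bit 20 = 1  t=2,i=1
  #..## -> #   bit 19 = 1  t=3,i=13
  #..#. -> .   bit 18 = 0  t=1,i=20
  #...# -> #   bit 17 = 1  t=2,i=15
  #.... -> #   bit 16 = 1  t=1,i=1
  .#### -> .   bit 15 = 0  t=0,i=1
  .###. -> .   bit 14 = 0  t=2,i=18
  .##.# -> .   bit 13 = 0  t=0,i=19
  .##.. -> #   bit 12 = 1  t=1,i=24
  .#.## -> #   bit 11 = 1  t=0,i=24
  .#.#. -> .   bit 10 = 0  t=0,i=22
  .#..# -> .   bit 9 = 0  t=3,i=12
  .#... -> #   bit 8 = 1  t=2,i=2
  ..### -> .   bit 7 = 0  t=1,i=15
  ..##. -> #   bit 6 = 1  t=3,i=14
  ..#.# -> #   bit 5 = 1  t=1,i=21
  ..#.. -> .   bit 4 = 0  t=2,i=13
  ...## -> .   bit 3 = 0  t=1,i=14
  ...#. -> .   bit 2 = 0  t=2,i=12
  ....# -> #   bit 1 = 1  t=1,i=13
  ..... -> .   bit 0 = 0  t=1,i=2
  bits 01111010011110110001100101100010 = 2054887778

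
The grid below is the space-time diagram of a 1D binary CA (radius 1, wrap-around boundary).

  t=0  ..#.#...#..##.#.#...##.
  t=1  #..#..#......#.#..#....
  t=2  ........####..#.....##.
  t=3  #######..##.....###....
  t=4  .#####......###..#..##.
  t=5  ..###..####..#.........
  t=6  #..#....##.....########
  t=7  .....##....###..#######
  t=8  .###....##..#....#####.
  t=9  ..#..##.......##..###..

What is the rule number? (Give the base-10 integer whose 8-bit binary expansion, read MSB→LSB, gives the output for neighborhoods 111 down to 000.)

161

  ### -> #   bit 7 = 1  t=2,i=9
  ##. -> .   bit 6 = 0  t=0,i=12
  #.# -> #   bit 5 = 1  t=0,i=3
  #.. -> .   bit 4 = 0  t=0,i=5
  .## -> .   bit 3 = 0  t=0,i=11
  .#. -> .   bit 2 = 0  t=0,i=2
  ..# -> .   bit 1 = 0  t=0,i=1
  ... -> #   bit 0 = 1  t=0,i=0
  bits 10100001 = 161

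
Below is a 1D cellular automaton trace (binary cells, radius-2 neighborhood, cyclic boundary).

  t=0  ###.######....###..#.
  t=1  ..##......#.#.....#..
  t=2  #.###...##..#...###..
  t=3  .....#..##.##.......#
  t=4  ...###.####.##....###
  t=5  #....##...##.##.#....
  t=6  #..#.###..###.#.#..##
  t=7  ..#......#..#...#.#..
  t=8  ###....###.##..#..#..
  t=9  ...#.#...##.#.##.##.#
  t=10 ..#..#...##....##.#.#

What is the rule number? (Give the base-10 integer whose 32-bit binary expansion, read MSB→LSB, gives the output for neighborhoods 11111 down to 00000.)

689713238

  #####|.  b31=0 t=0,i=6
  ####.|.  b30=0 t=0,i=8
  ###.#|#  b29=1 t=0,i=2
  ###..|.  b28=0 t=0,i=9
  ##.##|#  b27=1 t=0,i=3
  ##.#.|.  b26=0 t=5,i=15
  ##..#|.  b25=0 t=0,i=17
  ##...|#  b24=1 t=0,i=10
  #.###|.  b23=0 t=0,i=0
  #.##.|.  b22=0 t=3,i=11
  #.#.#|.  b21=0 t=6,i=14
  #.#..|#  b20=1 t=1,i=12
  #..##|#  b19=1 t=3,i=7
  #..#.|#  b18=1 t=0,i=18
  #...#|.  b17=0 t=2,i=6
  #....|.  b16=0 t=0,i=11
  .####|.  b15=0 t=0,i=5
  .###.|.  b14=0 t=0,i=1
  .##.#|#  b13=1 t=3,i=9
  .##..|#  b12=1 t=1,i=3
  .#.##|.  b11=0 t=0,i=20
  .#.#.|.  b10=0 t=1,i=11
  .#..#|.  b9=0 t=3,i=6
  .#...|.  b8=0 t=1,i=13
  ..###|.  b7=0 t=0,i=14
  ..##.|#  b6=1 t=1,i=2
  ..#.#|.  b5=0 t=0,i=19
  ..#..|#  b4=1 t=1,i=18
  ...##|.  b3=0 t=0,i=13
  ...#.|#  b2=1 t=1,i=9
  ....#|#  b1=1 t=0,i=12
  .....|.  b0=0 t=1,i=6
  bits 00101001000111000011000001010110 = 689713238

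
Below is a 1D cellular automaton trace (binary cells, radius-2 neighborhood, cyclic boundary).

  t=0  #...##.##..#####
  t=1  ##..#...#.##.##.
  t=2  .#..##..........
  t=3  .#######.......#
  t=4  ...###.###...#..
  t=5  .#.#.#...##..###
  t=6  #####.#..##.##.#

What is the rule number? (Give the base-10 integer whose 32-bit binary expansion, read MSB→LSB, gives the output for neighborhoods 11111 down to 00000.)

  [31] ##### => #  t=0,i=13
  [30] ####. => .  t=0,i=15
  [29] ###.# => #  t=4,i=5
  [28] ###.. => #  t=0,i=0
  [27] ##.## => .  t=0,i=6
  [26] ##.#. => #  t=5,i=0
  [25] ##..# => .  t=0,i=9
  [24] ##... => #  t=0,i=1
  [23] #.### => .  t=3,i=1
  [22] #.##. => .  t=0,i=7
  [21] #.#.# => #  t=5,i=1
  [20] #.#.. => .  t=5,i=5
  [19] #..## => #  t=0,i=10
  [18] #..#. => .  t=1,i=3
  [17] #...# => .  t=0,i=2
  [16] #.... => #  t=2,i=7
  [15] .#### => .  t=0,i=12
  [14] .###. => .  t=4,i=4
  [13] .##.# => .  t=0,i=5
  [12] .##.. => #  t=0,i=8
  [11] .#.## => .  t=1,i=9
  [10] .#.#. => #  t=5,i=2
  [9] .#..# => #  t=2,i=2
  [8] .#... => #  t=1,i=5
  [7] ..### => #  t=0,i=11
  [6] ..##. => #  t=0,i=4
  [5] ..#.# => .  t=1,i=8
  [4] ..#.. => #  t=1,i=4
  [3] ...## => .  t=0,i=3
  [2] ...#. => .  t=1,i=7
  [1] ....# => #  t=2,i=15
  [0] ..... => .  t=2,i=8
  bits 10110101001010010001011111010010 = 3039369170

3039369170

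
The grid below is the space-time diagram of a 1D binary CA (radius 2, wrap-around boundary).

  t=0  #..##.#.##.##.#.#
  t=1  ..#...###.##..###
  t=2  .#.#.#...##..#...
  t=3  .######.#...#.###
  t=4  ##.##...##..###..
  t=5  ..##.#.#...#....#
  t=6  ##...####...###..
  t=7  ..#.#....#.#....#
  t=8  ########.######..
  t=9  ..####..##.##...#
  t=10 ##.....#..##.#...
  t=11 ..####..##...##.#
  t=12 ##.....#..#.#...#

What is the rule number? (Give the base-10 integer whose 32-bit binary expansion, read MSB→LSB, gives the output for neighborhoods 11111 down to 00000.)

2315063083

  [31] ##### => #  t=3,i=3
  [30] ####. => .  t=3,i=5
  [29] ###.# => .  t=1,i=8
  [28] ###.. => .  t=1,i=16
  [27] ##.## => #  t=0,i=10
  [26] ##.#. => .  t=0,i=5
  [25] ##..# => .  t=0,i=1
  [24] ##... => #  t=4,i=5
  [23] #.### => #  t=3,i=1
  [22] #.##. => #  t=0,i=8
  [21] #.#.# => #  t=0,i=6
  [20] #.#.. => #  t=2,i=5
  [19] #..## => #  t=0,i=2
  [18] #..#. => #  t=1,i=1
  [17] #...# => .  t=1,i=4
  [16] #.... => #  t=2,i=15
  [15] .#### => .  t=3,i=2
  [14] .###. => .  t=1,i=7
  [13] .##.# => .  t=0,i=4
  [12] .##.. => .  t=0,i=0
  [11] .#.## => #  t=0,i=7
  [10] .#.#. => #  t=2,i=2
  [9] .#..# => #  t=5,i=0
  [8] .#... => #  t=1,i=3
  [7] ..### => .  t=1,i=6
  [6] ..##. => .  t=0,i=3
  [5] ..#.# => #  t=2,i=1
  [4] ..#.. => .  t=1,i=2
  [3] ...## => #  t=1,i=5
  [2] ...#. => .  t=2,i=0
  [1] ....# => #  t=2,i=16
  [0] ..... => #  t=10,i=4
  bits 10001001111111010000111100101011 = 2315063083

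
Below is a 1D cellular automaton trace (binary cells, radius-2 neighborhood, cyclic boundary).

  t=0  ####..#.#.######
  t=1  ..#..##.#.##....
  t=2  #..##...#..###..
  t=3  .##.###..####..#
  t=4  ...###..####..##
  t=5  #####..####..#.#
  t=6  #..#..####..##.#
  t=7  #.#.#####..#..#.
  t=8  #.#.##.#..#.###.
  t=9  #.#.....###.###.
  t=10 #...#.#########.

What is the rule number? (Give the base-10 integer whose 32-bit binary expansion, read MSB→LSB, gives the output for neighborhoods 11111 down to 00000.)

1773130410

  ##### -> .   bit 31 = 0  t=0,i=0
  ####. -> #   bit 30 = 1  t=0,i=2
  ###.# -> #   bit 29 = 1  t=8,i=14
  ###.. -> .   bit 28 = 0  t=0,i=3
  ##.## -> #   bit 27 = 1  t=3,i=3
  ##.#. -> .   bit 26 = 0  t=1,i=7
  ##..# -> .   bit 25 = 0  t=0,i=4
  ##... -> #   bit 24 = 1  t=1,i=12
  #.### -> #   bit 23 = 1  t=0,i=10
  #.##. -> .   bit 22 = 0  t=1,i=10
  #.#.# -> #   bit 21 = 1  t=0,i=8
  #.#.. -> .   bit 20 = 0  t=8,i=7
  #..## -> #   bit 19 = 1  t=1,i=4
  #..#. -> #   bit 18 = 1  t=0,i=5
  #...# -> #   bit 17 = 1  t=2,i=6
  #.... -> #   bit 16 = 1  t=1,i=13
  .#### -> #   bit 15 = 1  t=0,i=11
  .###. -> #   bit 14 = 1  t=2,i=12
  .##.# -> .   bit 13 = 0  t=1,i=6
  .##.. -> #   bit 12 = 1  t=1,i=11
  .#.## -> .   bit 11 = 0  t=0,i=9
  .#.#. -> .   bit 10 = 0  t=0,i=7
  .#..# -> #   bit 9 = 1  t=1,i=3
  .#... -> .   bit 8 = 0  t=9,i=3
  ..### -> #   bit 7 = 1  t=2,i=11
  ..##. -> .   bit 6 = 0  t=1,i=5
  ..#.# -> #   bit 5 = 1  t=0,i=6
  ..#.. -> .   bit 4 = 0  t=1,i=2
  ...## -> #   bit 3 = 1  t=4,i=2
  ...#. -> .   bit 2 = 0  t=1,i=1
  ....# -> #   bit 1 = 1  t=1,i=0
  ..... -> .   bit 0 = 0  t=1,i=14
  bits 01101001101011111101001010101010 = 1773130410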